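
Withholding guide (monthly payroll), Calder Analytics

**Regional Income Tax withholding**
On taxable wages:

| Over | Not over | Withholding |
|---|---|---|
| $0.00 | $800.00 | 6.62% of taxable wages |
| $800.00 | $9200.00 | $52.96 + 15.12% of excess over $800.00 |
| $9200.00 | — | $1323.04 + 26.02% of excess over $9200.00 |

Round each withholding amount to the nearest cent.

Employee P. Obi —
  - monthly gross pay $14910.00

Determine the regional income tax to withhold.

Regional Income Tax: taxable = $14910.00
  $1323.04 + 26.02% × ($14910.00 − $9200.00) = $1323.04 + 26.02% × $5710.00 = $2808.78

$2808.78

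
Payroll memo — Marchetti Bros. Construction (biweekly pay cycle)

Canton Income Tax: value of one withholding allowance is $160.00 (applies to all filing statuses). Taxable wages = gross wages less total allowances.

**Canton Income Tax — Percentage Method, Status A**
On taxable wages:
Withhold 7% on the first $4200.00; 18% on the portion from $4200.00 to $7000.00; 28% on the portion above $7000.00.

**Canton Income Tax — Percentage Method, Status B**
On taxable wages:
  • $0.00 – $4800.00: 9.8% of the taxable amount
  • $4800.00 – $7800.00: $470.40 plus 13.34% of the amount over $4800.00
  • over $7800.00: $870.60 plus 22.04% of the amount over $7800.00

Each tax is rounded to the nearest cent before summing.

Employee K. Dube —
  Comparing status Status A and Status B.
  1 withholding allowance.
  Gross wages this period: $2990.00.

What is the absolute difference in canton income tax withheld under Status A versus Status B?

$79.24

Canton Income Tax (Status A): taxable = $2990.00 − 1×$160.00 = $2830.00
  7% × $2830.00 = $198.10
Canton Income Tax (Status B): taxable = $2990.00 − 1×$160.00 = $2830.00
  9.8% × $2830.00 = $277.34
Difference: |$198.10 − $277.34| = $79.24 (higher under Status B)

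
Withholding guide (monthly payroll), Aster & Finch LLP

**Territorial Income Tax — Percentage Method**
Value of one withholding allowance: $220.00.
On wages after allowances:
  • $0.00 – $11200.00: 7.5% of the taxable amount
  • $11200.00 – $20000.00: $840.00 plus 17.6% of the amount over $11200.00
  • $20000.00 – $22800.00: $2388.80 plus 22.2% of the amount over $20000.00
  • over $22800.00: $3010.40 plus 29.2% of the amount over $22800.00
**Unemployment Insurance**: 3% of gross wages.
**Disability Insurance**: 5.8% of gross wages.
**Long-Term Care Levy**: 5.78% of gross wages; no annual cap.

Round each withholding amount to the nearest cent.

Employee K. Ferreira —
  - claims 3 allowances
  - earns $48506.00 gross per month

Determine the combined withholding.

$17396.01

Territorial Income Tax: taxable = $48506.00 − 3×$220.00 = $47846.00
  $3010.40 + 29.2% × ($47846.00 − $22800.00) = $3010.40 + 29.2% × $25046.00 = $10323.83
Unemployment Insurance: 3% × $48506.00 = $1455.18
Disability Insurance: 5.8% × $48506.00 = $2813.35
Long-Term Care Levy: 5.78% × $48506.00 = $2803.65
Total: $10323.83 + $1455.18 + $2813.35 + $2803.65 = $17396.01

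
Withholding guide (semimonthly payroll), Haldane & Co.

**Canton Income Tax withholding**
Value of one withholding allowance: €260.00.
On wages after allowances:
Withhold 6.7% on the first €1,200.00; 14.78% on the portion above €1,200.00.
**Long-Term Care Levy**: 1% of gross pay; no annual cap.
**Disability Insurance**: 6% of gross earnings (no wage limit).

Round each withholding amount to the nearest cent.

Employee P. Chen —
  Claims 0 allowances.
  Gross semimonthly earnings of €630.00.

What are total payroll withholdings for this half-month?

Canton Income Tax: taxable = €630.00
  6.7% × €630.00 = €42.21
Long-Term Care Levy: 1% × €630.00 = €6.30
Disability Insurance: 6% × €630.00 = €37.80
Total: €42.21 + €6.30 + €37.80 = €86.31

€86.31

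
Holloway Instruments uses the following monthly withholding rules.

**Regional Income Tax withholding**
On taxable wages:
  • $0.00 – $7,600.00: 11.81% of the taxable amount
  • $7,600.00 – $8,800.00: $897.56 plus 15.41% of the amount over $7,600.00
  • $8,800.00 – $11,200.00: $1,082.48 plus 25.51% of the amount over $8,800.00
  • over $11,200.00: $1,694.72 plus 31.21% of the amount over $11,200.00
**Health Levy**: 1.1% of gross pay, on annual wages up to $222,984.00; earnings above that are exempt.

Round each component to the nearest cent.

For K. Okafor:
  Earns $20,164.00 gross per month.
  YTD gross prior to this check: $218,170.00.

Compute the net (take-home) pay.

Regional Income Tax: taxable = $20,164.00
  $1,694.72 + 31.21% × ($20,164.00 − $11,200.00) = $1,694.72 + 31.21% × $8,964.00 = $4,492.38
Health Levy: cap $222,984.00 − YTD $218,170.00 = $4,814.00 subject; 1.1% × $4,814.00 = $52.95
Total withheld: $4,492.38 + $52.95 = $4,545.33
Net pay: $20,164.00 − $4,545.33 = $15,618.67

$15,618.67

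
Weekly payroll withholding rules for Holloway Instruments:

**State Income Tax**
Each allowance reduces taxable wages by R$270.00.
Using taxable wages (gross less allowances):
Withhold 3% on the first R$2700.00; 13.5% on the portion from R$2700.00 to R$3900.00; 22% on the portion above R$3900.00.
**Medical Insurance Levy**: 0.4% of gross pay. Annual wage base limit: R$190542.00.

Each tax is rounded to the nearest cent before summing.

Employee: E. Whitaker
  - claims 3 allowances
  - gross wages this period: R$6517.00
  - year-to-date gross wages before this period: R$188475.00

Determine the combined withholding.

R$648.81

State Income Tax: taxable = R$6517.00 − 3×R$270.00 = R$5707.00
  R$243.00 + 22% × (R$5707.00 − R$3900.00) = R$243.00 + 22% × R$1807.00 = R$640.54
Medical Insurance Levy: cap R$190542.00 − YTD R$188475.00 = R$2067.00 subject; 0.4% × R$2067.00 = R$8.27
Total: R$640.54 + R$8.27 = R$648.81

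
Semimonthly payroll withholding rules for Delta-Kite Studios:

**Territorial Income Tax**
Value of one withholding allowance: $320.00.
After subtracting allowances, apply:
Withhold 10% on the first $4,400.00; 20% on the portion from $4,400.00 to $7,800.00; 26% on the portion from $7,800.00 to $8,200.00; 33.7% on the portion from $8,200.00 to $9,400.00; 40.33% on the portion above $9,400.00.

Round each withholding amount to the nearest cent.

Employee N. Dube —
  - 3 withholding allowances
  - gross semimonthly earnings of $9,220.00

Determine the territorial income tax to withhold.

$1,244.22

Territorial Income Tax: taxable = $9,220.00 − 3×$320.00 = $8,260.00
  $1,224.00 + 33.7% × ($8,260.00 − $8,200.00) = $1,224.00 + 33.7% × $60.00 = $1,244.22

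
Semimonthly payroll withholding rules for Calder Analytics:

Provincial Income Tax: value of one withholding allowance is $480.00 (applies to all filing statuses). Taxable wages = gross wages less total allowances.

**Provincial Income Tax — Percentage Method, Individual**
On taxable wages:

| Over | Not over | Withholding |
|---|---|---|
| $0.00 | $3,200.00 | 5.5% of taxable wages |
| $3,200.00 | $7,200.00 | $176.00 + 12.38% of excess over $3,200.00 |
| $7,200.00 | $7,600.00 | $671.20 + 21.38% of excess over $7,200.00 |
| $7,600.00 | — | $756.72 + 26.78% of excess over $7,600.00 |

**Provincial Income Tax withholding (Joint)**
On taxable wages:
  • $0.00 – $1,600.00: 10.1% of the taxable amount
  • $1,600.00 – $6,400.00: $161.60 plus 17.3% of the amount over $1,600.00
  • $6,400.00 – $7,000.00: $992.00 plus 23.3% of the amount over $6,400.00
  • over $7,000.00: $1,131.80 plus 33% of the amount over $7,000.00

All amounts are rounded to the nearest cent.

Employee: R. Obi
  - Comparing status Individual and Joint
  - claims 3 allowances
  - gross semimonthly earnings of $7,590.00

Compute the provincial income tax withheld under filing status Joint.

Provincial Income Tax (Joint): taxable = $7,590.00 − 3×$480.00 = $6,150.00
  $161.60 + 17.3% × ($6,150.00 − $1,600.00) = $161.60 + 17.3% × $4,550.00 = $948.75

$948.75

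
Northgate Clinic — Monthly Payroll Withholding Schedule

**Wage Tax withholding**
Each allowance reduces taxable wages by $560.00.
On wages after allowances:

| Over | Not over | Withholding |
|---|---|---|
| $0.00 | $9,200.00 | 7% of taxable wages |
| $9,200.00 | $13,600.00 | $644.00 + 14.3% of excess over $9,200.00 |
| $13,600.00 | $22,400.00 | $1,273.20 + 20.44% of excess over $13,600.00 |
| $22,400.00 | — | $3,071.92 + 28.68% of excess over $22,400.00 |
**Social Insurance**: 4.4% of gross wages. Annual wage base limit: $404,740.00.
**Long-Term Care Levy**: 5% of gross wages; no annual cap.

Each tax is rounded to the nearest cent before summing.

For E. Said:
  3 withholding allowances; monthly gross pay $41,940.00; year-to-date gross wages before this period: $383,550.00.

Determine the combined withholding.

Wage Tax: taxable = $41,940.00 − 3×$560.00 = $40,260.00
  $3,071.92 + 28.68% × ($40,260.00 − $22,400.00) = $3,071.92 + 28.68% × $17,860.00 = $8,194.17
Social Insurance: cap $404,740.00 − YTD $383,550.00 = $21,190.00 subject; 4.4% × $21,190.00 = $932.36
Long-Term Care Levy: 5% × $41,940.00 = $2,097.00
Total: $8,194.17 + $932.36 + $2,097.00 = $11,223.53

$11,223.53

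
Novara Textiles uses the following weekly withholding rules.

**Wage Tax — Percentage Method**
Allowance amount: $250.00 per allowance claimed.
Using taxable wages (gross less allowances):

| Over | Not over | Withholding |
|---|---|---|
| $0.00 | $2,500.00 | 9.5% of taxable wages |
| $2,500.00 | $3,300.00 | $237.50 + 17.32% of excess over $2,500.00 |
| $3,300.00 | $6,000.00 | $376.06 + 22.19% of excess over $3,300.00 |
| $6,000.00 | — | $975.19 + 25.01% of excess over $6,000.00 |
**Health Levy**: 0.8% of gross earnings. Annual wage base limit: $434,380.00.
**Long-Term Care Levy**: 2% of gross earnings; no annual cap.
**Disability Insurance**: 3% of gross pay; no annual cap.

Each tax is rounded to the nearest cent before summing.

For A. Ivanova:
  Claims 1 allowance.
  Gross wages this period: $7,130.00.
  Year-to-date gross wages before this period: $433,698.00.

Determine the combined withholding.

$1,557.24

Wage Tax: taxable = $7,130.00 − 1×$250.00 = $6,880.00
  $975.19 + 25.01% × ($6,880.00 − $6,000.00) = $975.19 + 25.01% × $880.00 = $1,195.28
Health Levy: cap $434,380.00 − YTD $433,698.00 = $682.00 subject; 0.8% × $682.00 = $5.46
Long-Term Care Levy: 2% × $7,130.00 = $142.60
Disability Insurance: 3% × $7,130.00 = $213.90
Total: $1,195.28 + $5.46 + $142.60 + $213.90 = $1,557.24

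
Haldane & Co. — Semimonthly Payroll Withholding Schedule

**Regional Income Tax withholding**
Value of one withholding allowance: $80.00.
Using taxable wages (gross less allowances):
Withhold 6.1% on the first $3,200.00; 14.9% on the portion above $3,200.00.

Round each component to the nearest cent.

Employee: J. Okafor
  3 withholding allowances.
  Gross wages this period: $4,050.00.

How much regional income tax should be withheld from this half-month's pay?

$286.09

Regional Income Tax: taxable = $4,050.00 − 3×$80.00 = $3,810.00
  $195.20 + 14.9% × ($3,810.00 − $3,200.00) = $195.20 + 14.9% × $610.00 = $286.09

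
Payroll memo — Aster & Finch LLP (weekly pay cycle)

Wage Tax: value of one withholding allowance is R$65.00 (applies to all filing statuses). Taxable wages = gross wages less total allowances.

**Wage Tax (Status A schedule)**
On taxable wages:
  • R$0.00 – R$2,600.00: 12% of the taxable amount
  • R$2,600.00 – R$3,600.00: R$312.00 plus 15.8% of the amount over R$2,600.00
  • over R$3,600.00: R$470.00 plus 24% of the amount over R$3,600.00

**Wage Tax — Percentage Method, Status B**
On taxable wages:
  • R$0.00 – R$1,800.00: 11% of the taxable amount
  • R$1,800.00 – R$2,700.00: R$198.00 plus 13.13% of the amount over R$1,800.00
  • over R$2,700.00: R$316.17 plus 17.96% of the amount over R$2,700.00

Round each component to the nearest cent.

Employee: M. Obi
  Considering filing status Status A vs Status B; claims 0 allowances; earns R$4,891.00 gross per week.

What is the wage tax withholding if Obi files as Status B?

R$709.67

Wage Tax (Status B): taxable = R$4,891.00
  R$316.17 + 17.96% × (R$4,891.00 − R$2,700.00) = R$316.17 + 17.96% × R$2,191.00 = R$709.67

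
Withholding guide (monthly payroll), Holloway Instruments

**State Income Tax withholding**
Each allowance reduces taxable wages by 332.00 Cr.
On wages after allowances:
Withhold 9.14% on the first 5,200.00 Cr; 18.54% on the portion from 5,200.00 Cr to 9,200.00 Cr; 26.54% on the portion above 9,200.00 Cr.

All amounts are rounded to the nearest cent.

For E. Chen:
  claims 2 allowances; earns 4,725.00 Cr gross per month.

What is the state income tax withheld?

371.18 Cr

State Income Tax: taxable = 4,725.00 Cr − 2×332.00 Cr = 4,061.00 Cr
  9.14% × 4,061.00 Cr = 371.18 Cr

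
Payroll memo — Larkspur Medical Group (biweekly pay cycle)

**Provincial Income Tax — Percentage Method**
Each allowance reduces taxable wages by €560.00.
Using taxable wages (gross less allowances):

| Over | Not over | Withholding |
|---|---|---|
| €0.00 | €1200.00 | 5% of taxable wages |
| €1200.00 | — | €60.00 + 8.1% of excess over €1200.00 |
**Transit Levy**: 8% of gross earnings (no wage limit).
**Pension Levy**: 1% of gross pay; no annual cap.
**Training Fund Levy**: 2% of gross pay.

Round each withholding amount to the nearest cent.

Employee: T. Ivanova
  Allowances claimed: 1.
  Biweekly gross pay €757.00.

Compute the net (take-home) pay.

Provincial Income Tax: taxable = €757.00 − 1×€560.00 = €197.00
  5% × €197.00 = €9.85
Transit Levy: 8% × €757.00 = €60.56
Pension Levy: 1% × €757.00 = €7.57
Training Fund Levy: 2% × €757.00 = €15.14
Total withheld: €9.85 + €60.56 + €7.57 + €15.14 = €93.12
Net pay: €757.00 − €93.12 = €663.88

€663.88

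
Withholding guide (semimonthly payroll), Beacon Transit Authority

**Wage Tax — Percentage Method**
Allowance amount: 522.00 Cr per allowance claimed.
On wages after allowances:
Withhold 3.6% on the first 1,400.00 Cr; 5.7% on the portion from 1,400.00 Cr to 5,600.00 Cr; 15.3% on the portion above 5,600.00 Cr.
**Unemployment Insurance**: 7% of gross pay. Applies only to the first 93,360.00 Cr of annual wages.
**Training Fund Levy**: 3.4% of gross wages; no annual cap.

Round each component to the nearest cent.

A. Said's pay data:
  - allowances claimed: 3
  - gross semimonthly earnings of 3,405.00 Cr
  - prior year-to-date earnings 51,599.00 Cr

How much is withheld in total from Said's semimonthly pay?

429.54 Cr

Wage Tax: taxable = 3,405.00 Cr − 3×522.00 Cr = 1,839.00 Cr
  50.40 Cr + 5.7% × (1,839.00 Cr − 1,400.00 Cr) = 50.40 Cr + 5.7% × 439.00 Cr = 75.42 Cr
Unemployment Insurance: 7% × 3,405.00 Cr = 238.35 Cr
Training Fund Levy: 3.4% × 3,405.00 Cr = 115.77 Cr
Total: 75.42 Cr + 238.35 Cr + 115.77 Cr = 429.54 Cr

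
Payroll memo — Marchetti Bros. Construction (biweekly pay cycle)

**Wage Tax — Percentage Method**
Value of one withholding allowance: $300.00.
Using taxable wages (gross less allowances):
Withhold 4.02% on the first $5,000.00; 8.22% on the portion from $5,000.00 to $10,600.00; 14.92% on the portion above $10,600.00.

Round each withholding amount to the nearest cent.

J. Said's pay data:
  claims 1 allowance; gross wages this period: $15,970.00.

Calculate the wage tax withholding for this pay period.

Wage Tax: taxable = $15,970.00 − 1×$300.00 = $15,670.00
  $661.32 + 14.92% × ($15,670.00 − $10,600.00) = $661.32 + 14.92% × $5,070.00 = $1,417.76

$1,417.76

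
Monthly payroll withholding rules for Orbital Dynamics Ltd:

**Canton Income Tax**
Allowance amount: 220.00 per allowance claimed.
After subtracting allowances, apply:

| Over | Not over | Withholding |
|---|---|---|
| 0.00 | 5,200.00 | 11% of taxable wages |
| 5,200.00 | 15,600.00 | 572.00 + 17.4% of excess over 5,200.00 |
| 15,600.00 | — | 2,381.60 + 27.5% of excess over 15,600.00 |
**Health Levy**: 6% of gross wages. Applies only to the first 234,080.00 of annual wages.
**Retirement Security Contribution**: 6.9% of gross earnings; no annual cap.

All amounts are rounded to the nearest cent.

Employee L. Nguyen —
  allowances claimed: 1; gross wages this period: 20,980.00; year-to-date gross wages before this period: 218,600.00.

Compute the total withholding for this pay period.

Canton Income Tax: taxable = 20,980.00 − 1×220.00 = 20,760.00
  2,381.60 + 27.5% × (20,760.00 − 15,600.00) = 2,381.60 + 27.5% × 5,160.00 = 3,800.60
Health Levy: cap 234,080.00 − YTD 218,600.00 = 15,480.00 subject; 6% × 15,480.00 = 928.80
Retirement Security Contribution: 6.9% × 20,980.00 = 1,447.62
Total: 3,800.60 + 928.80 + 1,447.62 = 6,177.02

6,177.02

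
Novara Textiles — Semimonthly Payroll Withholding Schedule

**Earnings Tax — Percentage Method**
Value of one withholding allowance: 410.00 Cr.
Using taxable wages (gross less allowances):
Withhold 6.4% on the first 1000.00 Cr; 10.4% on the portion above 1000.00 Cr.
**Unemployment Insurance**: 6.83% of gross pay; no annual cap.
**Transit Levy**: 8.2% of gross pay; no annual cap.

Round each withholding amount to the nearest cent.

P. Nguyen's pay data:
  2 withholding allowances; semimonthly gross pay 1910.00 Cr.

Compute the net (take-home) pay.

1549.57 Cr

Earnings Tax: taxable = 1910.00 Cr − 2×410.00 Cr = 1090.00 Cr
  64.00 Cr + 10.4% × (1090.00 Cr − 1000.00 Cr) = 64.00 Cr + 10.4% × 90.00 Cr = 73.36 Cr
Unemployment Insurance: 6.83% × 1910.00 Cr = 130.45 Cr
Transit Levy: 8.2% × 1910.00 Cr = 156.62 Cr
Total withheld: 73.36 Cr + 130.45 Cr + 156.62 Cr = 360.43 Cr
Net pay: 1910.00 Cr − 360.43 Cr = 1549.57 Cr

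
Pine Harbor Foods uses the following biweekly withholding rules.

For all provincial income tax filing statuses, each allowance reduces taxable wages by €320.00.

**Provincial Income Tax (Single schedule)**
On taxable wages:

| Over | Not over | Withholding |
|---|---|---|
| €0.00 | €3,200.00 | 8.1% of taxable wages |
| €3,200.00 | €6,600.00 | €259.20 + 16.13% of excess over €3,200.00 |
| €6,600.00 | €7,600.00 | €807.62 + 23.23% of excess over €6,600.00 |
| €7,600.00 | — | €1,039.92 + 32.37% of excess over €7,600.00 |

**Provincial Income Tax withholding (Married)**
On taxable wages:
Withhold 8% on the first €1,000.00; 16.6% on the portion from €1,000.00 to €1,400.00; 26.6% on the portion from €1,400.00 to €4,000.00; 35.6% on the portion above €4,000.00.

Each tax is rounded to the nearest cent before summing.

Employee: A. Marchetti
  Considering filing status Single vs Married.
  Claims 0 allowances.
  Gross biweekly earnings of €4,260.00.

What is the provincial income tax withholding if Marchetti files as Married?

Provincial Income Tax (Married): taxable = €4,260.00
  €838.00 + 35.6% × (€4,260.00 − €4,000.00) = €838.00 + 35.6% × €260.00 = €930.56

€930.56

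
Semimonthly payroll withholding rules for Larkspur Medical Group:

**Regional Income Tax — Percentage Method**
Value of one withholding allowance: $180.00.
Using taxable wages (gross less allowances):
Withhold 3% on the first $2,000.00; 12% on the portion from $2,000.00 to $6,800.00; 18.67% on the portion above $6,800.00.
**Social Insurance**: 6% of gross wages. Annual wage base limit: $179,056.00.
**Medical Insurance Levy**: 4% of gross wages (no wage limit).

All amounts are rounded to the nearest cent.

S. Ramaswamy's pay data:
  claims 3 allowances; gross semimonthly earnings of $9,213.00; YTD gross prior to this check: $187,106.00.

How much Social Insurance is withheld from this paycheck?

$0.00

Social Insurance: YTD $187,106.00 ≥ cap $179,056.00 → $0.00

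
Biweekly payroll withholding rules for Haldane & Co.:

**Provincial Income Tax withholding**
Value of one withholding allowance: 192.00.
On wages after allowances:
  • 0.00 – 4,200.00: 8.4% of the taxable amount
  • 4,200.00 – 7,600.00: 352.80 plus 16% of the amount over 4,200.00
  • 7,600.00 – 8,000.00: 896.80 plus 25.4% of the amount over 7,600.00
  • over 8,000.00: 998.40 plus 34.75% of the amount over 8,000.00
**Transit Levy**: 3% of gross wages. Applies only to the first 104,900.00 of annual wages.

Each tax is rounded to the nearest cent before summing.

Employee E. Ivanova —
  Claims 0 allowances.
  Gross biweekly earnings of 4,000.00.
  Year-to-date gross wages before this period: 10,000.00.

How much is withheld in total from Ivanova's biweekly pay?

Provincial Income Tax: taxable = 4,000.00
  8.4% × 4,000.00 = 336.00
Transit Levy: 3% × 4,000.00 = 120.00
Total: 336.00 + 120.00 = 456.00

456.00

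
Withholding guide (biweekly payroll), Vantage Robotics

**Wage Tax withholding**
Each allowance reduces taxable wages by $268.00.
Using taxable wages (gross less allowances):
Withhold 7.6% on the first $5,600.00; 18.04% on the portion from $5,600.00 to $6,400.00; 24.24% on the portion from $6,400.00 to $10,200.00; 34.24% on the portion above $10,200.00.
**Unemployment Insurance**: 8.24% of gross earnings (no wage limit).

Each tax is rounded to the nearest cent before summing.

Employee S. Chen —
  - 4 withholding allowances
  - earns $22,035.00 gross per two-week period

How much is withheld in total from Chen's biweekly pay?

$6,991.97

Wage Tax: taxable = $22,035.00 − 4×$268.00 = $20,963.00
  $1,491.04 + 34.24% × ($20,963.00 − $10,200.00) = $1,491.04 + 34.24% × $10,763.00 = $5,176.29
Unemployment Insurance: 8.24% × $22,035.00 = $1,815.68
Total: $5,176.29 + $1,815.68 = $6,991.97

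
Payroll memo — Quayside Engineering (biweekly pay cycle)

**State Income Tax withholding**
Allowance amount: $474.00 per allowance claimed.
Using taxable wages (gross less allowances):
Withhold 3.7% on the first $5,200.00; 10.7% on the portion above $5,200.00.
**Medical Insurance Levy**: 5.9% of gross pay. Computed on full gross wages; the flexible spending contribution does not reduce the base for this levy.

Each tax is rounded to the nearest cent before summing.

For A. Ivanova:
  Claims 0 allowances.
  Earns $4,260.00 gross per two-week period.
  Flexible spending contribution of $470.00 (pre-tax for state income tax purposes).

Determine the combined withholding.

State Income Tax: taxable = $4,260.00 − $470.00 = $3,790.00
  3.7% × $3,790.00 = $140.23
Medical Insurance Levy: 5.9% × $4,260.00 = $251.34
Total: $140.23 + $251.34 = $391.57

$391.57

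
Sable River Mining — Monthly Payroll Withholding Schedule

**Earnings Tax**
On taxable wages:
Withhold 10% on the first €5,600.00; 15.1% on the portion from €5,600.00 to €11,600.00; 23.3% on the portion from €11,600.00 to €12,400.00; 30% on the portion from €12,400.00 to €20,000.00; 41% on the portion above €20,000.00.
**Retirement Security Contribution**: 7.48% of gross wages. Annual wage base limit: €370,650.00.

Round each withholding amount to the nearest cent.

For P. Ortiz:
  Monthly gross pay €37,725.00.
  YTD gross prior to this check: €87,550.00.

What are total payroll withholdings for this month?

€14,021.48

Earnings Tax: taxable = €37,725.00
  €3,932.40 + 41% × (€37,725.00 − €20,000.00) = €3,932.40 + 41% × €17,725.00 = €11,199.65
Retirement Security Contribution: 7.48% × €37,725.00 = €2,821.83
Total: €11,199.65 + €2,821.83 = €14,021.48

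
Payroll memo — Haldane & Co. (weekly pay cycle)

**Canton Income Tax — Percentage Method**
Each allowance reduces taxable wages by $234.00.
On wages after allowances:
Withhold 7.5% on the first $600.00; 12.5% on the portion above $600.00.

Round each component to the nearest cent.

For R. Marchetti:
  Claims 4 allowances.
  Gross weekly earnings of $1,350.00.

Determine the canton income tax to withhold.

$31.05

Canton Income Tax: taxable = $1,350.00 − 4×$234.00 = $414.00
  7.5% × $414.00 = $31.05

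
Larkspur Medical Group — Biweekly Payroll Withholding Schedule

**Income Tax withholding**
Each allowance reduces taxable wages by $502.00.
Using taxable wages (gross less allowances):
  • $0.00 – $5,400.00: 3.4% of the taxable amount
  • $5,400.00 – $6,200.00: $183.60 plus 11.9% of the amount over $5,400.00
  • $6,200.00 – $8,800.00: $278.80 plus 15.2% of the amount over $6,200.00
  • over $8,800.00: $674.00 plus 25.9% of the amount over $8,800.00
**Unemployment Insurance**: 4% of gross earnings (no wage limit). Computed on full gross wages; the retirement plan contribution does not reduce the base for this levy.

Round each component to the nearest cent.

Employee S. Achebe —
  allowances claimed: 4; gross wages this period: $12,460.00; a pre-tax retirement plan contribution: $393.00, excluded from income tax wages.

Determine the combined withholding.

$1,498.48

Income Tax: taxable = $12,460.00 − $393.00 − 4×$502.00 = $10,059.00
  $674.00 + 25.9% × ($10,059.00 − $8,800.00) = $674.00 + 25.9% × $1,259.00 = $1,000.08
Unemployment Insurance: 4% × $12,460.00 = $498.40
Total: $1,000.08 + $498.40 = $1,498.48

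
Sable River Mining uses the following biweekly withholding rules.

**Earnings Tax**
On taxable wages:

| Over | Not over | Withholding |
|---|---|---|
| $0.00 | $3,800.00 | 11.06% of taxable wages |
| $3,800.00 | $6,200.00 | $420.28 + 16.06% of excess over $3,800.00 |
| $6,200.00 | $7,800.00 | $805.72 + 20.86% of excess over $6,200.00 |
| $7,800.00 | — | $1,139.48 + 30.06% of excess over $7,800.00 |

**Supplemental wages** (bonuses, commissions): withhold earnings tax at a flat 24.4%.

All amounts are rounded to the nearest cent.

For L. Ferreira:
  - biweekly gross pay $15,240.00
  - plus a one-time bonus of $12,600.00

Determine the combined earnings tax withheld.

Earnings Tax: taxable = $15,240.00
  $1,139.48 + 30.06% × ($15,240.00 − $7,800.00) = $1,139.48 + 30.06% × $7,440.00 = $3,375.94
Supplemental (24.4% flat on bonus): 24.4% × $12,600.00 = $3,074.40
Total earnings tax: $3,375.94 + $3,074.40 = $6,450.34

$6,450.34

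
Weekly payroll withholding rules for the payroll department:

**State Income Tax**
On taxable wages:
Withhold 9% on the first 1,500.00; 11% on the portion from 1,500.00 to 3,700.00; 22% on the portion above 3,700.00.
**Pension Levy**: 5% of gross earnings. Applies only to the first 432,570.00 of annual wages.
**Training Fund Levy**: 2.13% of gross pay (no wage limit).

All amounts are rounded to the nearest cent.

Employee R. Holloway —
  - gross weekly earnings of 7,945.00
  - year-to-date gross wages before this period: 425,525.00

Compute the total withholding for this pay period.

1,832.38

State Income Tax: taxable = 7,945.00
  377.00 + 22% × (7,945.00 − 3,700.00) = 377.00 + 22% × 4,245.00 = 1,310.90
Pension Levy: cap 432,570.00 − YTD 425,525.00 = 7,045.00 subject; 5% × 7,045.00 = 352.25
Training Fund Levy: 2.13% × 7,945.00 = 169.23
Total: 1,310.90 + 352.25 + 169.23 = 1,832.38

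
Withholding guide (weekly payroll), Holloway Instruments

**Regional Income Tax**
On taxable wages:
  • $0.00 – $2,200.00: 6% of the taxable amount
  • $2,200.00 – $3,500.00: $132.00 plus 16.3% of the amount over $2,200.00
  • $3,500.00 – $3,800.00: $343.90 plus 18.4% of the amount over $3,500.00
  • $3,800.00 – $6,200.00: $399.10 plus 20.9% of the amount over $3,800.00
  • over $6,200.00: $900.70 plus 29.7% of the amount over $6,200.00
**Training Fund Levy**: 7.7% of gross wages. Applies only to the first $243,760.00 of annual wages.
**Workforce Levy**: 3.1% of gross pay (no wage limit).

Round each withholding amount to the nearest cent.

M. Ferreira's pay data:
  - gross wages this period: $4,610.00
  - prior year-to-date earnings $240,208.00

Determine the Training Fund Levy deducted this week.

Training Fund Levy: cap $243,760.00 − YTD $240,208.00 = $3,552.00 subject; 7.7% × $3,552.00 = $273.50

$273.50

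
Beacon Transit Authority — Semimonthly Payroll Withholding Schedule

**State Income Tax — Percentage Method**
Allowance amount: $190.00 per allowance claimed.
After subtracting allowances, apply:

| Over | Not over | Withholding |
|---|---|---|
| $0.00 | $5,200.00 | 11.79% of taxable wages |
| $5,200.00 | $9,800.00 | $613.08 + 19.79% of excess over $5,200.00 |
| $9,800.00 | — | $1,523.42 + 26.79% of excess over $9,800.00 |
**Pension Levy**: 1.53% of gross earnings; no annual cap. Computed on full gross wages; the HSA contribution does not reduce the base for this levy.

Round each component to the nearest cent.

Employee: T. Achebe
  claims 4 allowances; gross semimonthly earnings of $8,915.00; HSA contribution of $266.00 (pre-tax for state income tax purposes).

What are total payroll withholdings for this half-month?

State Income Tax: taxable = $8,915.00 − $266.00 − 4×$190.00 = $7,889.00
  $613.08 + 19.79% × ($7,889.00 − $5,200.00) = $613.08 + 19.79% × $2,689.00 = $1,145.23
Pension Levy: 1.53% × $8,915.00 = $136.40
Total: $1,145.23 + $136.40 = $1,281.63

$1,281.63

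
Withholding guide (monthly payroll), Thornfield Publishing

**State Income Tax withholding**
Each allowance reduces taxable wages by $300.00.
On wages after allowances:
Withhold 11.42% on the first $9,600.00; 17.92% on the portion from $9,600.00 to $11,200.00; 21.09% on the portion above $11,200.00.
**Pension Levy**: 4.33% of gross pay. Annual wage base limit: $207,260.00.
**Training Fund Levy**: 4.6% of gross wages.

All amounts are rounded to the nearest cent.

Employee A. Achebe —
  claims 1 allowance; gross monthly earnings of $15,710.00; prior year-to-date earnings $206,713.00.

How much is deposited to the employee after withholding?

$12,692.72

State Income Tax: taxable = $15,710.00 − 1×$300.00 = $15,410.00
  $1,383.04 + 21.09% × ($15,410.00 − $11,200.00) = $1,383.04 + 21.09% × $4,210.00 = $2,270.93
Pension Levy: cap $207,260.00 − YTD $206,713.00 = $547.00 subject; 4.33% × $547.00 = $23.69
Training Fund Levy: 4.6% × $15,710.00 = $722.66
Total withheld: $2,270.93 + $23.69 + $722.66 = $3,017.28
Net pay: $15,710.00 − $3,017.28 = $12,692.72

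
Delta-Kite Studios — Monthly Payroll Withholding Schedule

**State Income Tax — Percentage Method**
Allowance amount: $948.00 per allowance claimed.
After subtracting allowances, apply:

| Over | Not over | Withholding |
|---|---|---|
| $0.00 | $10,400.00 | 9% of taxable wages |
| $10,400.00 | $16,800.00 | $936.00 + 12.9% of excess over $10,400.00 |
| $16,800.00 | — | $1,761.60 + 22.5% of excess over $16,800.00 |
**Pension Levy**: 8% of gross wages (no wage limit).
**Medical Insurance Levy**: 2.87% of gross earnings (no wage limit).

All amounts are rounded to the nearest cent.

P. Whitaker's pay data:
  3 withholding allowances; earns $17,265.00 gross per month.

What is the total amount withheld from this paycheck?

State Income Tax: taxable = $17,265.00 − 3×$948.00 = $14,421.00
  $936.00 + 12.9% × ($14,421.00 − $10,400.00) = $936.00 + 12.9% × $4,021.00 = $1,454.71
Pension Levy: 8% × $17,265.00 = $1,381.20
Medical Insurance Levy: 2.87% × $17,265.00 = $495.51
Total: $1,454.71 + $1,381.20 + $495.51 = $3,331.42

$3,331.42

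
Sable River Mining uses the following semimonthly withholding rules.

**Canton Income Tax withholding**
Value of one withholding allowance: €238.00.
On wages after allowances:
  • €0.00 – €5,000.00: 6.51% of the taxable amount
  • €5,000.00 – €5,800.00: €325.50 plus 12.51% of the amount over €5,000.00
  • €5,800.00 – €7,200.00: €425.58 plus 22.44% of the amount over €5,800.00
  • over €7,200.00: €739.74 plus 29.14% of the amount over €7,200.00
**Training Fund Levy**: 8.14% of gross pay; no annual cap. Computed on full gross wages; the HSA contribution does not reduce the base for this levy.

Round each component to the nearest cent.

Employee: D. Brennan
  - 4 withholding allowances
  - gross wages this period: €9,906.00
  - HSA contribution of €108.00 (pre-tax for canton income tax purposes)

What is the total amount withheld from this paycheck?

€2,025.73

Canton Income Tax: taxable = €9,906.00 − €108.00 − 4×€238.00 = €8,846.00
  €739.74 + 29.14% × (€8,846.00 − €7,200.00) = €739.74 + 29.14% × €1,646.00 = €1,219.38
Training Fund Levy: 8.14% × €9,906.00 = €806.35
Total: €1,219.38 + €806.35 = €2,025.73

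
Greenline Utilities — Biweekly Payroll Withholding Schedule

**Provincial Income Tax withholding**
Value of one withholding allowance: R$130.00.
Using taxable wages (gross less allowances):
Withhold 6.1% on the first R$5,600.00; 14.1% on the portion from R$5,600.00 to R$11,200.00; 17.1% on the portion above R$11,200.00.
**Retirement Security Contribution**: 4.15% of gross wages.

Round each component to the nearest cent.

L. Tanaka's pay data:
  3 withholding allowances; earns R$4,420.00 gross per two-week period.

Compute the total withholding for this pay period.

Provincial Income Tax: taxable = R$4,420.00 − 3×R$130.00 = R$4,030.00
  6.1% × R$4,030.00 = R$245.83
Retirement Security Contribution: 4.15% × R$4,420.00 = R$183.43
Total: R$245.83 + R$183.43 = R$429.26

R$429.26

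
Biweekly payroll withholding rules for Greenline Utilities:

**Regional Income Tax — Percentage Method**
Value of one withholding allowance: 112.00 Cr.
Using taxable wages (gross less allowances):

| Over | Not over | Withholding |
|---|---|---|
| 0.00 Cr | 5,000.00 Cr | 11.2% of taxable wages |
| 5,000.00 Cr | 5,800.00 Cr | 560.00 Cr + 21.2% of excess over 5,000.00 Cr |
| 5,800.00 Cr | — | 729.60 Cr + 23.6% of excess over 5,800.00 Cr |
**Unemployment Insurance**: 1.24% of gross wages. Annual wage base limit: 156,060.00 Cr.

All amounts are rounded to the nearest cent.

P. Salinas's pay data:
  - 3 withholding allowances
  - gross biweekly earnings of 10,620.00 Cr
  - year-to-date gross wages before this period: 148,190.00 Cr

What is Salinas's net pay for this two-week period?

Regional Income Tax: taxable = 10,620.00 Cr − 3×112.00 Cr = 10,284.00 Cr
  729.60 Cr + 23.6% × (10,284.00 Cr − 5,800.00 Cr) = 729.60 Cr + 23.6% × 4,484.00 Cr = 1,787.82 Cr
Unemployment Insurance: cap 156,060.00 Cr − YTD 148,190.00 Cr = 7,870.00 Cr subject; 1.24% × 7,870.00 Cr = 97.59 Cr
Total withheld: 1,787.82 Cr + 97.59 Cr = 1,885.41 Cr
Net pay: 10,620.00 Cr − 1,885.41 Cr = 8,734.59 Cr

8,734.59 Cr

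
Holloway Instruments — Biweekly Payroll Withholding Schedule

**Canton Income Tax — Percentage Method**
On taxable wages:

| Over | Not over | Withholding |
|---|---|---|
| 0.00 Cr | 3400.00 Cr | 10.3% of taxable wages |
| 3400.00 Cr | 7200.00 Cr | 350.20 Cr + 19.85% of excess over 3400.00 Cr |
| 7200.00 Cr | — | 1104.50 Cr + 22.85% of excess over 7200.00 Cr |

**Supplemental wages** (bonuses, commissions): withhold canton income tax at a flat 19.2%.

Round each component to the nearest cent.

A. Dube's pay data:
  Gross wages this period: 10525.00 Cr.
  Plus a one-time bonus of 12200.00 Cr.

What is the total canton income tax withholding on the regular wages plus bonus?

Canton Income Tax: taxable = 10525.00 Cr
  1104.50 Cr + 22.85% × (10525.00 Cr − 7200.00 Cr) = 1104.50 Cr + 22.85% × 3325.00 Cr = 1864.26 Cr
Supplemental (19.2% flat on bonus): 19.2% × 12200.00 Cr = 2342.40 Cr
Total canton income tax: 1864.26 Cr + 2342.40 Cr = 4206.66 Cr

4206.66 Cr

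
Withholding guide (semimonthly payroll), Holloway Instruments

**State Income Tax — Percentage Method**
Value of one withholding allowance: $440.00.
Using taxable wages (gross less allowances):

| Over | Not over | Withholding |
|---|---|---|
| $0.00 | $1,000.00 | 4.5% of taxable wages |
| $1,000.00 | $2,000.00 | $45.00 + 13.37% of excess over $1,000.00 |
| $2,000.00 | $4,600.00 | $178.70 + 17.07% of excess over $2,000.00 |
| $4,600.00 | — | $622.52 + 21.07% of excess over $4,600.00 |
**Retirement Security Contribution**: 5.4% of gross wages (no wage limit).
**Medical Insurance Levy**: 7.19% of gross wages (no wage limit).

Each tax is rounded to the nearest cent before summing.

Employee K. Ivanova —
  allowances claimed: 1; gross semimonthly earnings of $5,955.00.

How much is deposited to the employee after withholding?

$4,389.96

State Income Tax: taxable = $5,955.00 − 1×$440.00 = $5,515.00
  $622.52 + 21.07% × ($5,515.00 − $4,600.00) = $622.52 + 21.07% × $915.00 = $815.31
Retirement Security Contribution: 5.4% × $5,955.00 = $321.57
Medical Insurance Levy: 7.19% × $5,955.00 = $428.16
Total withheld: $815.31 + $321.57 + $428.16 = $1,565.04
Net pay: $5,955.00 − $1,565.04 = $4,389.96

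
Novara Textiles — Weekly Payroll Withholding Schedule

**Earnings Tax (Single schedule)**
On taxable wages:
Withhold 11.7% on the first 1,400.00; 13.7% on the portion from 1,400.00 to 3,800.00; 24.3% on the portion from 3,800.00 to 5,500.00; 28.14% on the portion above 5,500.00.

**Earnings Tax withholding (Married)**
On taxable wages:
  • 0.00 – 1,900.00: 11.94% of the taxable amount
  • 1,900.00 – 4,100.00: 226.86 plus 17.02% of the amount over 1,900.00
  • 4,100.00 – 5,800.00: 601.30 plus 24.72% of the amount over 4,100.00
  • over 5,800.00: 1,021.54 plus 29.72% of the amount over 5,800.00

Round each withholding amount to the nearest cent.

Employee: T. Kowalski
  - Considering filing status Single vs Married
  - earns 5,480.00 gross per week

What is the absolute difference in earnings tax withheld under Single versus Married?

41.60

Earnings Tax (Single): taxable = 5,480.00
  492.60 + 24.3% × (5,480.00 − 3,800.00) = 492.60 + 24.3% × 1,680.00 = 900.84
Earnings Tax (Married): taxable = 5,480.00
  601.30 + 24.72% × (5,480.00 − 4,100.00) = 601.30 + 24.72% × 1,380.00 = 942.44
Difference: |900.84 − 942.44| = 41.60 (higher under Married)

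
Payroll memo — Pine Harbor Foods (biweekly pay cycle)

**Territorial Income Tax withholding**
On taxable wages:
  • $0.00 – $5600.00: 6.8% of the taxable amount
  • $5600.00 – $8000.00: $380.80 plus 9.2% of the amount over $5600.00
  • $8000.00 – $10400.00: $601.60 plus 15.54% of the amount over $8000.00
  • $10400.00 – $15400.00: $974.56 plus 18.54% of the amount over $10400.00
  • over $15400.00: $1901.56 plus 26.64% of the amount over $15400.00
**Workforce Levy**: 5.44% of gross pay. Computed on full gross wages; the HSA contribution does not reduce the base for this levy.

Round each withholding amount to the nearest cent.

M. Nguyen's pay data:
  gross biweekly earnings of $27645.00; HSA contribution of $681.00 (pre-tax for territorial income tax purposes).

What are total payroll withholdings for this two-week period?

Territorial Income Tax: taxable = $27645.00 − $681.00 = $26964.00
  $1901.56 + 26.64% × ($26964.00 − $15400.00) = $1901.56 + 26.64% × $11564.00 = $4982.21
Workforce Levy: 5.44% × $27645.00 = $1503.89
Total: $4982.21 + $1503.89 = $6486.10

$6486.10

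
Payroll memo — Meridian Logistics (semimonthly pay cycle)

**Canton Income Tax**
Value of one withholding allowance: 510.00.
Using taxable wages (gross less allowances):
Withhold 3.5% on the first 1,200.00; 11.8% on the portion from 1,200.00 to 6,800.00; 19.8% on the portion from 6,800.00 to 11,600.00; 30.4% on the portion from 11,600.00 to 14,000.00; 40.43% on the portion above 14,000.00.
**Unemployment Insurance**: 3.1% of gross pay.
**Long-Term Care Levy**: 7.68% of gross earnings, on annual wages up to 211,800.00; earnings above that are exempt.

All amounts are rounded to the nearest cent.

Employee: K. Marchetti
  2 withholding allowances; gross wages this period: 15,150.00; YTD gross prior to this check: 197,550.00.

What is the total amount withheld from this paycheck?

Canton Income Tax: taxable = 15,150.00 − 2×510.00 = 14,130.00
  2,382.80 + 40.43% × (14,130.00 − 14,000.00) = 2,382.80 + 40.43% × 130.00 = 2,435.36
Unemployment Insurance: 3.1% × 15,150.00 = 469.65
Long-Term Care Levy: cap 211,800.00 − YTD 197,550.00 = 14,250.00 subject; 7.68% × 14,250.00 = 1,094.40
Total: 2,435.36 + 469.65 + 1,094.40 = 3,999.41

3,999.41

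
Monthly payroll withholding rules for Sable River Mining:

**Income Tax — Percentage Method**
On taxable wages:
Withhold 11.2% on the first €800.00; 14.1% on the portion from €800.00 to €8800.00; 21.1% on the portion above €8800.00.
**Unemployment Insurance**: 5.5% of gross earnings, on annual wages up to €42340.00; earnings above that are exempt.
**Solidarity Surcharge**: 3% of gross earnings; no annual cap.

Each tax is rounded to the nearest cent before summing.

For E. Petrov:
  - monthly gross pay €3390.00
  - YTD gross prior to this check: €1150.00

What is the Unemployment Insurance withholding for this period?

€186.45

Unemployment Insurance: 5.5% × €3390.00 = €186.45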